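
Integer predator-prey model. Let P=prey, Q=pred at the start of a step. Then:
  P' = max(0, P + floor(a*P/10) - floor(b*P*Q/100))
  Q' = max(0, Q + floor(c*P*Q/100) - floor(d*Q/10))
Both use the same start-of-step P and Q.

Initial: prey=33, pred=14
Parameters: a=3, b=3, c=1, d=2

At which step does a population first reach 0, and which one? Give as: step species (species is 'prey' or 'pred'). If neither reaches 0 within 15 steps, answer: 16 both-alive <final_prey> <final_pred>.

Answer: 16 both-alive 17 4

Derivation:
Step 1: prey: 33+9-13=29; pred: 14+4-2=16
Step 2: prey: 29+8-13=24; pred: 16+4-3=17
Step 3: prey: 24+7-12=19; pred: 17+4-3=18
Step 4: prey: 19+5-10=14; pred: 18+3-3=18
Step 5: prey: 14+4-7=11; pred: 18+2-3=17
Step 6: prey: 11+3-5=9; pred: 17+1-3=15
Step 7: prey: 9+2-4=7; pred: 15+1-3=13
Step 8: prey: 7+2-2=7; pred: 13+0-2=11
Step 9: prey: 7+2-2=7; pred: 11+0-2=9
Step 10: prey: 7+2-1=8; pred: 9+0-1=8
Step 11: prey: 8+2-1=9; pred: 8+0-1=7
Step 12: prey: 9+2-1=10; pred: 7+0-1=6
Step 13: prey: 10+3-1=12; pred: 6+0-1=5
Step 14: prey: 12+3-1=14; pred: 5+0-1=4
Step 15: prey: 14+4-1=17; pred: 4+0-0=4
No extinction within 15 steps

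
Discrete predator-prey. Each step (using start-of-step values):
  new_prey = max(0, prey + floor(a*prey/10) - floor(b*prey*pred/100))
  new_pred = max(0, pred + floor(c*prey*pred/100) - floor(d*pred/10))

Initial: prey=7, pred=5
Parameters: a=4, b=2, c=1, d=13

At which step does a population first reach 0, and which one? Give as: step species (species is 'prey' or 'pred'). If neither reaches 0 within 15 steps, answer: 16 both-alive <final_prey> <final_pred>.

Answer: 1 pred

Derivation:
Step 1: prey: 7+2-0=9; pred: 5+0-6=0
First extinction: pred at step 1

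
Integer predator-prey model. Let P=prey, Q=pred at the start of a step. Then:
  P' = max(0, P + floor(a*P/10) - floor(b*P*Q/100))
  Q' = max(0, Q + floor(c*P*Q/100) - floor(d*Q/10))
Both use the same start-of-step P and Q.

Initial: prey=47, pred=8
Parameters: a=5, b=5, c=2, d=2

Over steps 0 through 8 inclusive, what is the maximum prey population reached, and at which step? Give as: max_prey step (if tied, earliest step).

Answer: 52 1

Derivation:
Step 1: prey: 47+23-18=52; pred: 8+7-1=14
Step 2: prey: 52+26-36=42; pred: 14+14-2=26
Step 3: prey: 42+21-54=9; pred: 26+21-5=42
Step 4: prey: 9+4-18=0; pred: 42+7-8=41
Step 5: prey: 0+0-0=0; pred: 41+0-8=33
Step 6: prey: 0+0-0=0; pred: 33+0-6=27
Step 7: prey: 0+0-0=0; pred: 27+0-5=22
Step 8: prey: 0+0-0=0; pred: 22+0-4=18
Max prey = 52 at step 1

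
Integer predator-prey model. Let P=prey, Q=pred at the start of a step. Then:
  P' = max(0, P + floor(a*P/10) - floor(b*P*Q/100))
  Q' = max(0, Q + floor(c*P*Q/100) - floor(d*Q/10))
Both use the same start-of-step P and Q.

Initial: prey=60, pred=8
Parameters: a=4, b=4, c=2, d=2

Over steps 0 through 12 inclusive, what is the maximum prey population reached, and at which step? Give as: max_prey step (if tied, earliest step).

Answer: 65 1

Derivation:
Step 1: prey: 60+24-19=65; pred: 8+9-1=16
Step 2: prey: 65+26-41=50; pred: 16+20-3=33
Step 3: prey: 50+20-66=4; pred: 33+33-6=60
Step 4: prey: 4+1-9=0; pred: 60+4-12=52
Step 5: prey: 0+0-0=0; pred: 52+0-10=42
Step 6: prey: 0+0-0=0; pred: 42+0-8=34
Step 7: prey: 0+0-0=0; pred: 34+0-6=28
Step 8: prey: 0+0-0=0; pred: 28+0-5=23
Step 9: prey: 0+0-0=0; pred: 23+0-4=19
Step 10: prey: 0+0-0=0; pred: 19+0-3=16
Step 11: prey: 0+0-0=0; pred: 16+0-3=13
Step 12: prey: 0+0-0=0; pred: 13+0-2=11
Max prey = 65 at step 1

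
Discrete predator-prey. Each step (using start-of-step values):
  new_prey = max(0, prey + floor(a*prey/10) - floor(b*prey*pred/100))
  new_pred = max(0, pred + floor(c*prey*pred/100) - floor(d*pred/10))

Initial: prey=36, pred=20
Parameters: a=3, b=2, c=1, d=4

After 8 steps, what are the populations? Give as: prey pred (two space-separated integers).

Answer: 36 9

Derivation:
Step 1: prey: 36+10-14=32; pred: 20+7-8=19
Step 2: prey: 32+9-12=29; pred: 19+6-7=18
Step 3: prey: 29+8-10=27; pred: 18+5-7=16
Step 4: prey: 27+8-8=27; pred: 16+4-6=14
Step 5: prey: 27+8-7=28; pred: 14+3-5=12
Step 6: prey: 28+8-6=30; pred: 12+3-4=11
Step 7: prey: 30+9-6=33; pred: 11+3-4=10
Step 8: prey: 33+9-6=36; pred: 10+3-4=9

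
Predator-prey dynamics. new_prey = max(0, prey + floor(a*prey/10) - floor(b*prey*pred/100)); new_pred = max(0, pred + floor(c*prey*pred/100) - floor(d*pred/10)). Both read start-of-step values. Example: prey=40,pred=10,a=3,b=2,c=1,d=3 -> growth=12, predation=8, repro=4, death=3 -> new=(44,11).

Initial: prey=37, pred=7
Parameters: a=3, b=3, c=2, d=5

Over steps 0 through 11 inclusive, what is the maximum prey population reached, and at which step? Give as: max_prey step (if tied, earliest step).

Answer: 42 2

Derivation:
Step 1: prey: 37+11-7=41; pred: 7+5-3=9
Step 2: prey: 41+12-11=42; pred: 9+7-4=12
Step 3: prey: 42+12-15=39; pred: 12+10-6=16
Step 4: prey: 39+11-18=32; pred: 16+12-8=20
Step 5: prey: 32+9-19=22; pred: 20+12-10=22
Step 6: prey: 22+6-14=14; pred: 22+9-11=20
Step 7: prey: 14+4-8=10; pred: 20+5-10=15
Step 8: prey: 10+3-4=9; pred: 15+3-7=11
Step 9: prey: 9+2-2=9; pred: 11+1-5=7
Step 10: prey: 9+2-1=10; pred: 7+1-3=5
Step 11: prey: 10+3-1=12; pred: 5+1-2=4
Max prey = 42 at step 2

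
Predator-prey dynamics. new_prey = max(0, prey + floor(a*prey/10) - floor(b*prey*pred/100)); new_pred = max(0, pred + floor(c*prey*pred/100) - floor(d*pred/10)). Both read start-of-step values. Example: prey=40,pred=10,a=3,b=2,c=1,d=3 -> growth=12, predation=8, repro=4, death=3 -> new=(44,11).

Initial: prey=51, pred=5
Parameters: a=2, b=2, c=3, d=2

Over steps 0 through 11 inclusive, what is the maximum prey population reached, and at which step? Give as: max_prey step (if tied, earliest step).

Answer: 56 1

Derivation:
Step 1: prey: 51+10-5=56; pred: 5+7-1=11
Step 2: prey: 56+11-12=55; pred: 11+18-2=27
Step 3: prey: 55+11-29=37; pred: 27+44-5=66
Step 4: prey: 37+7-48=0; pred: 66+73-13=126
Step 5: prey: 0+0-0=0; pred: 126+0-25=101
Step 6: prey: 0+0-0=0; pred: 101+0-20=81
Step 7: prey: 0+0-0=0; pred: 81+0-16=65
Step 8: prey: 0+0-0=0; pred: 65+0-13=52
Step 9: prey: 0+0-0=0; pred: 52+0-10=42
Step 10: prey: 0+0-0=0; pred: 42+0-8=34
Step 11: prey: 0+0-0=0; pred: 34+0-6=28
Max prey = 56 at step 1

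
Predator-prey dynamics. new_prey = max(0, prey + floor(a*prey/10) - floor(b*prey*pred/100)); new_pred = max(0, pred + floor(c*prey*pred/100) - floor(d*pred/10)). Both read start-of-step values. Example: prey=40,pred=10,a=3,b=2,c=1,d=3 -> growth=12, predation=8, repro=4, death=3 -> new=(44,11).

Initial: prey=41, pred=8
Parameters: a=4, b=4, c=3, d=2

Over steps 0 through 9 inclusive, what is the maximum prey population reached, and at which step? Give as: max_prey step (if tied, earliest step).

Answer: 44 1

Derivation:
Step 1: prey: 41+16-13=44; pred: 8+9-1=16
Step 2: prey: 44+17-28=33; pred: 16+21-3=34
Step 3: prey: 33+13-44=2; pred: 34+33-6=61
Step 4: prey: 2+0-4=0; pred: 61+3-12=52
Step 5: prey: 0+0-0=0; pred: 52+0-10=42
Step 6: prey: 0+0-0=0; pred: 42+0-8=34
Step 7: prey: 0+0-0=0; pred: 34+0-6=28
Step 8: prey: 0+0-0=0; pred: 28+0-5=23
Step 9: prey: 0+0-0=0; pred: 23+0-4=19
Max prey = 44 at step 1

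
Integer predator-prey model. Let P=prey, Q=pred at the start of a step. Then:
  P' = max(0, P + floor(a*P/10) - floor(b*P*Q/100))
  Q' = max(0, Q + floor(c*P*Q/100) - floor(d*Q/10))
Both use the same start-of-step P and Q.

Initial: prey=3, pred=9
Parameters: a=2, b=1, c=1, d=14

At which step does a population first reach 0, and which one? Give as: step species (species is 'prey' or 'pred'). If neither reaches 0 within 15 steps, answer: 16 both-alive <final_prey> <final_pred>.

Step 1: prey: 3+0-0=3; pred: 9+0-12=0
First extinction: pred at step 1

Answer: 1 pred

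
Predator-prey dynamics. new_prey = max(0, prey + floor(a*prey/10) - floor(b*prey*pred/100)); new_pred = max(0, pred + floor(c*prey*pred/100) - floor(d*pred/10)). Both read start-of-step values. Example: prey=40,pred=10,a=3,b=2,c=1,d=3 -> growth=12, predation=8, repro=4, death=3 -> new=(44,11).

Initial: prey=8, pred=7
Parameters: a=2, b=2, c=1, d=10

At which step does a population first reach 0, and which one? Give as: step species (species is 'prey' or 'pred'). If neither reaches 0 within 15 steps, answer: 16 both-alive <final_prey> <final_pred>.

Answer: 1 pred

Derivation:
Step 1: prey: 8+1-1=8; pred: 7+0-7=0
First extinction: pred at step 1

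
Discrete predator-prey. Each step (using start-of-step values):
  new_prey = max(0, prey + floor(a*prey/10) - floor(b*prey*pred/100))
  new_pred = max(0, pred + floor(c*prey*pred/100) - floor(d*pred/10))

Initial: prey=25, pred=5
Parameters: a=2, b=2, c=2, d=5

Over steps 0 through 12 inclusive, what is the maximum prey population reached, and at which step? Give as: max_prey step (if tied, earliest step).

Answer: 39 6

Derivation:
Step 1: prey: 25+5-2=28; pred: 5+2-2=5
Step 2: prey: 28+5-2=31; pred: 5+2-2=5
Step 3: prey: 31+6-3=34; pred: 5+3-2=6
Step 4: prey: 34+6-4=36; pred: 6+4-3=7
Step 5: prey: 36+7-5=38; pred: 7+5-3=9
Step 6: prey: 38+7-6=39; pred: 9+6-4=11
Step 7: prey: 39+7-8=38; pred: 11+8-5=14
Step 8: prey: 38+7-10=35; pred: 14+10-7=17
Step 9: prey: 35+7-11=31; pred: 17+11-8=20
Step 10: prey: 31+6-12=25; pred: 20+12-10=22
Step 11: prey: 25+5-11=19; pred: 22+11-11=22
Step 12: prey: 19+3-8=14; pred: 22+8-11=19
Max prey = 39 at step 6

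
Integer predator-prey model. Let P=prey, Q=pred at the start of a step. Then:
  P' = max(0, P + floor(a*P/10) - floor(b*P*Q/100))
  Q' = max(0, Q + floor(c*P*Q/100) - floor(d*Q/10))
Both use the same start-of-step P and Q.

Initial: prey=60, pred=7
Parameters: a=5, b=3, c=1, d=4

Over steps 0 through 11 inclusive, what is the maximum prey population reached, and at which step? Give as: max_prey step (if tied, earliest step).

Answer: 107 3

Derivation:
Step 1: prey: 60+30-12=78; pred: 7+4-2=9
Step 2: prey: 78+39-21=96; pred: 9+7-3=13
Step 3: prey: 96+48-37=107; pred: 13+12-5=20
Step 4: prey: 107+53-64=96; pred: 20+21-8=33
Step 5: prey: 96+48-95=49; pred: 33+31-13=51
Step 6: prey: 49+24-74=0; pred: 51+24-20=55
Step 7: prey: 0+0-0=0; pred: 55+0-22=33
Step 8: prey: 0+0-0=0; pred: 33+0-13=20
Step 9: prey: 0+0-0=0; pred: 20+0-8=12
Step 10: prey: 0+0-0=0; pred: 12+0-4=8
Step 11: prey: 0+0-0=0; pred: 8+0-3=5
Max prey = 107 at step 3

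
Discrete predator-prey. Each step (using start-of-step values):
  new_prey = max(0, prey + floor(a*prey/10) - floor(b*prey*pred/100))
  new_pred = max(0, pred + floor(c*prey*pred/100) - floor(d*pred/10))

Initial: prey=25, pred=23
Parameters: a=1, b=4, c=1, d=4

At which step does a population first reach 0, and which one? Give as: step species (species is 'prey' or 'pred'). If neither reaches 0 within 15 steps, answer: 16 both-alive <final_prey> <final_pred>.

Step 1: prey: 25+2-23=4; pred: 23+5-9=19
Step 2: prey: 4+0-3=1; pred: 19+0-7=12
Step 3: prey: 1+0-0=1; pred: 12+0-4=8
Step 4: prey: 1+0-0=1; pred: 8+0-3=5
Step 5: prey: 1+0-0=1; pred: 5+0-2=3
Step 6: prey: 1+0-0=1; pred: 3+0-1=2
Step 7: prey: 1+0-0=1; pred: 2+0-0=2
Steps 8-15: state stable at prey=1, pred=2 (no change)
No extinction within 15 steps

Answer: 16 both-alive 1 2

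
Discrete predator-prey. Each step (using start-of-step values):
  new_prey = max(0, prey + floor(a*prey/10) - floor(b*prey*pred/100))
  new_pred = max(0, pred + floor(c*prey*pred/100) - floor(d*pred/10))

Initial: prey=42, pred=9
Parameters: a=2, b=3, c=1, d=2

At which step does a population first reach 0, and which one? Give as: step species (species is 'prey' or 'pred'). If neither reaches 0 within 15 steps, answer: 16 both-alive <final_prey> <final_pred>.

Step 1: prey: 42+8-11=39; pred: 9+3-1=11
Step 2: prey: 39+7-12=34; pred: 11+4-2=13
Step 3: prey: 34+6-13=27; pred: 13+4-2=15
Step 4: prey: 27+5-12=20; pred: 15+4-3=16
Step 5: prey: 20+4-9=15; pred: 16+3-3=16
Step 6: prey: 15+3-7=11; pred: 16+2-3=15
Step 7: prey: 11+2-4=9; pred: 15+1-3=13
Step 8: prey: 9+1-3=7; pred: 13+1-2=12
Step 9: prey: 7+1-2=6; pred: 12+0-2=10
Step 10: prey: 6+1-1=6; pred: 10+0-2=8
Step 11: prey: 6+1-1=6; pred: 8+0-1=7
Step 12: prey: 6+1-1=6; pred: 7+0-1=6
Step 13: prey: 6+1-1=6; pred: 6+0-1=5
Step 14: prey: 6+1-0=7; pred: 5+0-1=4
Step 15: prey: 7+1-0=8; pred: 4+0-0=4
No extinction within 15 steps

Answer: 16 both-alive 8 4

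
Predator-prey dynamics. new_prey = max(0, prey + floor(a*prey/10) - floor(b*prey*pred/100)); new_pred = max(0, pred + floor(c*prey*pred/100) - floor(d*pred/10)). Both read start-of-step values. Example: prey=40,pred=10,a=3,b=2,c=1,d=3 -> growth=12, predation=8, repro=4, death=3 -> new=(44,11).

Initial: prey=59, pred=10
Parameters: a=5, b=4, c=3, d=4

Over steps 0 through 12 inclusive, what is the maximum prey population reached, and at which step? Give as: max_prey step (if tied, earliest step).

Step 1: prey: 59+29-23=65; pred: 10+17-4=23
Step 2: prey: 65+32-59=38; pred: 23+44-9=58
Step 3: prey: 38+19-88=0; pred: 58+66-23=101
Step 4: prey: 0+0-0=0; pred: 101+0-40=61
Step 5: prey: 0+0-0=0; pred: 61+0-24=37
Step 6: prey: 0+0-0=0; pred: 37+0-14=23
Step 7: prey: 0+0-0=0; pred: 23+0-9=14
Step 8: prey: 0+0-0=0; pred: 14+0-5=9
Step 9: prey: 0+0-0=0; pred: 9+0-3=6
Step 10: prey: 0+0-0=0; pred: 6+0-2=4
Step 11: prey: 0+0-0=0; pred: 4+0-1=3
Step 12: prey: 0+0-0=0; pred: 3+0-1=2
Max prey = 65 at step 1

Answer: 65 1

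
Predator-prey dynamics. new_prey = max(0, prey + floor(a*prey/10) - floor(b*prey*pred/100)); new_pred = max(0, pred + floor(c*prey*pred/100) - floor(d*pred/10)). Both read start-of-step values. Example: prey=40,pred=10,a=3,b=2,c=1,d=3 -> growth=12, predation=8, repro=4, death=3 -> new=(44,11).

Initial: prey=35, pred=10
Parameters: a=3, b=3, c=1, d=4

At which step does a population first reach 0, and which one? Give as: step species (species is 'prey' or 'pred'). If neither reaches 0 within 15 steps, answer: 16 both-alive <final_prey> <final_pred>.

Answer: 16 both-alive 47 10

Derivation:
Step 1: prey: 35+10-10=35; pred: 10+3-4=9
Step 2: prey: 35+10-9=36; pred: 9+3-3=9
Step 3: prey: 36+10-9=37; pred: 9+3-3=9
Step 4: prey: 37+11-9=39; pred: 9+3-3=9
Step 5: prey: 39+11-10=40; pred: 9+3-3=9
Step 6: prey: 40+12-10=42; pred: 9+3-3=9
Step 7: prey: 42+12-11=43; pred: 9+3-3=9
Step 8: prey: 43+12-11=44; pred: 9+3-3=9
Step 9: prey: 44+13-11=46; pred: 9+3-3=9
Step 10: prey: 46+13-12=47; pred: 9+4-3=10
Step 11: prey: 47+14-14=47; pred: 10+4-4=10
Steps 12-15: state stable at prey=47, pred=10 (no change)
No extinction within 15 steps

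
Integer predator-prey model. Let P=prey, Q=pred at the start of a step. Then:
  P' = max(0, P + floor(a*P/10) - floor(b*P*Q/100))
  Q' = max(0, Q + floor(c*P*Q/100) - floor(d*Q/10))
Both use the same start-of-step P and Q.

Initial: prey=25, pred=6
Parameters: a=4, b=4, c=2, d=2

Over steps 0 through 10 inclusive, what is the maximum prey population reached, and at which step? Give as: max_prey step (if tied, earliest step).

Step 1: prey: 25+10-6=29; pred: 6+3-1=8
Step 2: prey: 29+11-9=31; pred: 8+4-1=11
Step 3: prey: 31+12-13=30; pred: 11+6-2=15
Step 4: prey: 30+12-18=24; pred: 15+9-3=21
Step 5: prey: 24+9-20=13; pred: 21+10-4=27
Step 6: prey: 13+5-14=4; pred: 27+7-5=29
Step 7: prey: 4+1-4=1; pred: 29+2-5=26
Step 8: prey: 1+0-1=0; pred: 26+0-5=21
Step 9: prey: 0+0-0=0; pred: 21+0-4=17
Step 10: prey: 0+0-0=0; pred: 17+0-3=14
Max prey = 31 at step 2

Answer: 31 2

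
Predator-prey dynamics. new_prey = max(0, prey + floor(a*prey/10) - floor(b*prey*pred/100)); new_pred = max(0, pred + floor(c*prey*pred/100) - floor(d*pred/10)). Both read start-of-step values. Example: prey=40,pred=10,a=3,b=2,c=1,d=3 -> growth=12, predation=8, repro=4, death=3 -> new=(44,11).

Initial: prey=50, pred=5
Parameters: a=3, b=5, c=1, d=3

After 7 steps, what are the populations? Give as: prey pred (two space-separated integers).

Step 1: prey: 50+15-12=53; pred: 5+2-1=6
Step 2: prey: 53+15-15=53; pred: 6+3-1=8
Step 3: prey: 53+15-21=47; pred: 8+4-2=10
Step 4: prey: 47+14-23=38; pred: 10+4-3=11
Step 5: prey: 38+11-20=29; pred: 11+4-3=12
Step 6: prey: 29+8-17=20; pred: 12+3-3=12
Step 7: prey: 20+6-12=14; pred: 12+2-3=11

Answer: 14 11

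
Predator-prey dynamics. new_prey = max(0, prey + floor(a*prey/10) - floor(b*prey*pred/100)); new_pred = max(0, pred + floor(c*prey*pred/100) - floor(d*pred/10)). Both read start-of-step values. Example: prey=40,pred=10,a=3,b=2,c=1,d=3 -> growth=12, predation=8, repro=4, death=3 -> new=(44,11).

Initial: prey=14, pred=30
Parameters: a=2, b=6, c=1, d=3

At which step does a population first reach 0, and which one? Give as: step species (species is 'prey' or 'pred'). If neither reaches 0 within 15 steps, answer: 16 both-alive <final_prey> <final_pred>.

Answer: 1 prey

Derivation:
Step 1: prey: 14+2-25=0; pred: 30+4-9=25
First extinction: prey at step 1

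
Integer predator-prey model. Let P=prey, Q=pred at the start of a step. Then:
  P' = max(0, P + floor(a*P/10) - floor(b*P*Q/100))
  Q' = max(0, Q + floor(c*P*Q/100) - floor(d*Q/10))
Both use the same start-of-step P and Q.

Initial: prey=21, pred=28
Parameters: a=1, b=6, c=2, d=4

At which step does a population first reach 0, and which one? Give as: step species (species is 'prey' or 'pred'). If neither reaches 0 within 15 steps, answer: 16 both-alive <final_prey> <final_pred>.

Step 1: prey: 21+2-35=0; pred: 28+11-11=28
First extinction: prey at step 1

Answer: 1 prey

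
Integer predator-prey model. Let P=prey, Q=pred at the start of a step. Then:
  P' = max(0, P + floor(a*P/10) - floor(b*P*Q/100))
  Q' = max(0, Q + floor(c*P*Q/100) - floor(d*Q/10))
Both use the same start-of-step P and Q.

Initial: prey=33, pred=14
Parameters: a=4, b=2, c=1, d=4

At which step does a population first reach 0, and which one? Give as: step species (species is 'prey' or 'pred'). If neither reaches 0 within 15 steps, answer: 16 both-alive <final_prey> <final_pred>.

Step 1: prey: 33+13-9=37; pred: 14+4-5=13
Step 2: prey: 37+14-9=42; pred: 13+4-5=12
Step 3: prey: 42+16-10=48; pred: 12+5-4=13
Step 4: prey: 48+19-12=55; pred: 13+6-5=14
Step 5: prey: 55+22-15=62; pred: 14+7-5=16
Step 6: prey: 62+24-19=67; pred: 16+9-6=19
Step 7: prey: 67+26-25=68; pred: 19+12-7=24
Step 8: prey: 68+27-32=63; pred: 24+16-9=31
Step 9: prey: 63+25-39=49; pred: 31+19-12=38
Step 10: prey: 49+19-37=31; pred: 38+18-15=41
Step 11: prey: 31+12-25=18; pred: 41+12-16=37
Step 12: prey: 18+7-13=12; pred: 37+6-14=29
Step 13: prey: 12+4-6=10; pred: 29+3-11=21
Step 14: prey: 10+4-4=10; pred: 21+2-8=15
Step 15: prey: 10+4-3=11; pred: 15+1-6=10
No extinction within 15 steps

Answer: 16 both-alive 11 10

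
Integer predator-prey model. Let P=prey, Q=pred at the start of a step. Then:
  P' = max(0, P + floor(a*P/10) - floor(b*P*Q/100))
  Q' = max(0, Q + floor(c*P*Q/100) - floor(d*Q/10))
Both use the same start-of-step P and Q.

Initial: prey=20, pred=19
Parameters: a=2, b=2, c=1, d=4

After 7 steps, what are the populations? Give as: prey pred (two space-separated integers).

Step 1: prey: 20+4-7=17; pred: 19+3-7=15
Step 2: prey: 17+3-5=15; pred: 15+2-6=11
Step 3: prey: 15+3-3=15; pred: 11+1-4=8
Step 4: prey: 15+3-2=16; pred: 8+1-3=6
Step 5: prey: 16+3-1=18; pred: 6+0-2=4
Step 6: prey: 18+3-1=20; pred: 4+0-1=3
Step 7: prey: 20+4-1=23; pred: 3+0-1=2

Answer: 23 2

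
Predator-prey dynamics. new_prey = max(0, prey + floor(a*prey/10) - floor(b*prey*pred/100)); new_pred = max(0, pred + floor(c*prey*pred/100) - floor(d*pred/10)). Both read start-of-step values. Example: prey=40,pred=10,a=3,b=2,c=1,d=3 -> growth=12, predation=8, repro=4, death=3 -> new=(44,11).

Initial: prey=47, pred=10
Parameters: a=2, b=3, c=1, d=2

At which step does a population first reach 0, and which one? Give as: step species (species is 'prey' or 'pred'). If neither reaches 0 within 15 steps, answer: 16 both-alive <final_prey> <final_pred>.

Answer: 16 both-alive 3 4

Derivation:
Step 1: prey: 47+9-14=42; pred: 10+4-2=12
Step 2: prey: 42+8-15=35; pred: 12+5-2=15
Step 3: prey: 35+7-15=27; pred: 15+5-3=17
Step 4: prey: 27+5-13=19; pred: 17+4-3=18
Step 5: prey: 19+3-10=12; pred: 18+3-3=18
Step 6: prey: 12+2-6=8; pred: 18+2-3=17
Step 7: prey: 8+1-4=5; pred: 17+1-3=15
Step 8: prey: 5+1-2=4; pred: 15+0-3=12
Step 9: prey: 4+0-1=3; pred: 12+0-2=10
Step 10: prey: 3+0-0=3; pred: 10+0-2=8
Step 11: prey: 3+0-0=3; pred: 8+0-1=7
Step 12: prey: 3+0-0=3; pred: 7+0-1=6
Step 13: prey: 3+0-0=3; pred: 6+0-1=5
Step 14: prey: 3+0-0=3; pred: 5+0-1=4
Step 15: prey: 3+0-0=3; pred: 4+0-0=4
No extinction within 15 steps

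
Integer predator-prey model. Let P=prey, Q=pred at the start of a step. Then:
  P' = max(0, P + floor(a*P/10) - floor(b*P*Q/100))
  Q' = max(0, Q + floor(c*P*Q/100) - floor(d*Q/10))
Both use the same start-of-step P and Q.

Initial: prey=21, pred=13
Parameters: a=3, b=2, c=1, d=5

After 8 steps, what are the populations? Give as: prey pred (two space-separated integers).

Answer: 81 3

Derivation:
Step 1: prey: 21+6-5=22; pred: 13+2-6=9
Step 2: prey: 22+6-3=25; pred: 9+1-4=6
Step 3: prey: 25+7-3=29; pred: 6+1-3=4
Step 4: prey: 29+8-2=35; pred: 4+1-2=3
Step 5: prey: 35+10-2=43; pred: 3+1-1=3
Step 6: prey: 43+12-2=53; pred: 3+1-1=3
Step 7: prey: 53+15-3=65; pred: 3+1-1=3
Step 8: prey: 65+19-3=81; pred: 3+1-1=3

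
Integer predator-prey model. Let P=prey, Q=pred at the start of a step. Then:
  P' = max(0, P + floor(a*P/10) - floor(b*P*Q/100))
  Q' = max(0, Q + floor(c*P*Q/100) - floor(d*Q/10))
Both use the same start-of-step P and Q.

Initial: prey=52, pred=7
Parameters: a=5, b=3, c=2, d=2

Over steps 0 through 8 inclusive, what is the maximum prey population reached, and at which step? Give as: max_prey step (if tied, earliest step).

Step 1: prey: 52+26-10=68; pred: 7+7-1=13
Step 2: prey: 68+34-26=76; pred: 13+17-2=28
Step 3: prey: 76+38-63=51; pred: 28+42-5=65
Step 4: prey: 51+25-99=0; pred: 65+66-13=118
Step 5: prey: 0+0-0=0; pred: 118+0-23=95
Step 6: prey: 0+0-0=0; pred: 95+0-19=76
Step 7: prey: 0+0-0=0; pred: 76+0-15=61
Step 8: prey: 0+0-0=0; pred: 61+0-12=49
Max prey = 76 at step 2

Answer: 76 2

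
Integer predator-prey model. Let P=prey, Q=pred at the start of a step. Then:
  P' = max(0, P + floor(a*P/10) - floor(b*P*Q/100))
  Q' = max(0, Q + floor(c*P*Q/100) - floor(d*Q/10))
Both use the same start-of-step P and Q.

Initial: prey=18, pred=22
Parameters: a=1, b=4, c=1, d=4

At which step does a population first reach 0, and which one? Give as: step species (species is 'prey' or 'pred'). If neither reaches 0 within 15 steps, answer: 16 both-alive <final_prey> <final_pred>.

Step 1: prey: 18+1-15=4; pred: 22+3-8=17
Step 2: prey: 4+0-2=2; pred: 17+0-6=11
Step 3: prey: 2+0-0=2; pred: 11+0-4=7
Step 4: prey: 2+0-0=2; pred: 7+0-2=5
Step 5: prey: 2+0-0=2; pred: 5+0-2=3
Step 6: prey: 2+0-0=2; pred: 3+0-1=2
Step 7: prey: 2+0-0=2; pred: 2+0-0=2
Steps 8-15: state stable at prey=2, pred=2 (no change)
No extinction within 15 steps

Answer: 16 both-alive 2 2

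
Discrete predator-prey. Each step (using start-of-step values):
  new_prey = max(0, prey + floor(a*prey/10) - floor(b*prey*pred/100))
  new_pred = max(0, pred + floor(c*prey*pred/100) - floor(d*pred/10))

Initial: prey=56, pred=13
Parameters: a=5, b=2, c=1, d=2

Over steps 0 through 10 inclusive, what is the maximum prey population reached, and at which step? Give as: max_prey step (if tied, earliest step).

Step 1: prey: 56+28-14=70; pred: 13+7-2=18
Step 2: prey: 70+35-25=80; pred: 18+12-3=27
Step 3: prey: 80+40-43=77; pred: 27+21-5=43
Step 4: prey: 77+38-66=49; pred: 43+33-8=68
Step 5: prey: 49+24-66=7; pred: 68+33-13=88
Step 6: prey: 7+3-12=0; pred: 88+6-17=77
Step 7: prey: 0+0-0=0; pred: 77+0-15=62
Step 8: prey: 0+0-0=0; pred: 62+0-12=50
Step 9: prey: 0+0-0=0; pred: 50+0-10=40
Step 10: prey: 0+0-0=0; pred: 40+0-8=32
Max prey = 80 at step 2

Answer: 80 2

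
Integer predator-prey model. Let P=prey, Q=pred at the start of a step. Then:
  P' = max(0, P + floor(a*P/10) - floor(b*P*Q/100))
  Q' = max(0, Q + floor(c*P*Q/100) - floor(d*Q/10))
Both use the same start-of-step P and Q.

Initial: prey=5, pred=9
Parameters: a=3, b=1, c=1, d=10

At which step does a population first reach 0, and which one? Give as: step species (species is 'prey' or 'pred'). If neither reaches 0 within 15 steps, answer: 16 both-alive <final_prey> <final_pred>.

Step 1: prey: 5+1-0=6; pred: 9+0-9=0
First extinction: pred at step 1

Answer: 1 pred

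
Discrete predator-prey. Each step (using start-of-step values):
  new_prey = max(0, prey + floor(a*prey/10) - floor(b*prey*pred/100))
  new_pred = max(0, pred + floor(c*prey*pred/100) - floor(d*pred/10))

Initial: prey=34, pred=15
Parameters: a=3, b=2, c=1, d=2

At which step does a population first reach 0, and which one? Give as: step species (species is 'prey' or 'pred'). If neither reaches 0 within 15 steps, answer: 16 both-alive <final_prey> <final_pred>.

Answer: 16 both-alive 9 10

Derivation:
Step 1: prey: 34+10-10=34; pred: 15+5-3=17
Step 2: prey: 34+10-11=33; pred: 17+5-3=19
Step 3: prey: 33+9-12=30; pred: 19+6-3=22
Step 4: prey: 30+9-13=26; pred: 22+6-4=24
Step 5: prey: 26+7-12=21; pred: 24+6-4=26
Step 6: prey: 21+6-10=17; pred: 26+5-5=26
Step 7: prey: 17+5-8=14; pred: 26+4-5=25
Step 8: prey: 14+4-7=11; pred: 25+3-5=23
Step 9: prey: 11+3-5=9; pred: 23+2-4=21
Step 10: prey: 9+2-3=8; pred: 21+1-4=18
Step 11: prey: 8+2-2=8; pred: 18+1-3=16
Step 12: prey: 8+2-2=8; pred: 16+1-3=14
Step 13: prey: 8+2-2=8; pred: 14+1-2=13
Step 14: prey: 8+2-2=8; pred: 13+1-2=12
Step 15: prey: 8+2-1=9; pred: 12+0-2=10
No extinction within 15 steps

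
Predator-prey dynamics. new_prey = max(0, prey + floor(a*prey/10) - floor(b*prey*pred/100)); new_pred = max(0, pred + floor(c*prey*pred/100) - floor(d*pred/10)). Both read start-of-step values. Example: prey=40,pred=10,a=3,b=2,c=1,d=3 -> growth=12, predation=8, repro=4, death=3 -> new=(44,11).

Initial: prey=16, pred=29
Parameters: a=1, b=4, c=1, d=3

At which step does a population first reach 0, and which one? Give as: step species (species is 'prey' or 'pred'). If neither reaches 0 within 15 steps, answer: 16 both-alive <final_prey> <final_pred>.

Answer: 1 prey

Derivation:
Step 1: prey: 16+1-18=0; pred: 29+4-8=25
First extinction: prey at step 1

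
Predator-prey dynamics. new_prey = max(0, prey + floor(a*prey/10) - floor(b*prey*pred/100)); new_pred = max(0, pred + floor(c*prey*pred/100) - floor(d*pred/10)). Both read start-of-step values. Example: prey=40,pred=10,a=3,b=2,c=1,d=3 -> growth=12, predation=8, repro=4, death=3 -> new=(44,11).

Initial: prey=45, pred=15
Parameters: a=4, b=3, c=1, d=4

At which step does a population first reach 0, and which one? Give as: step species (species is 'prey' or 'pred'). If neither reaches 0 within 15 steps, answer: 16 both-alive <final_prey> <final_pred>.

Step 1: prey: 45+18-20=43; pred: 15+6-6=15
Step 2: prey: 43+17-19=41; pred: 15+6-6=15
Step 3: prey: 41+16-18=39; pred: 15+6-6=15
Step 4: prey: 39+15-17=37; pred: 15+5-6=14
Step 5: prey: 37+14-15=36; pred: 14+5-5=14
Step 6: prey: 36+14-15=35; pred: 14+5-5=14
Step 7: prey: 35+14-14=35; pred: 14+4-5=13
Step 8: prey: 35+14-13=36; pred: 13+4-5=12
Step 9: prey: 36+14-12=38; pred: 12+4-4=12
Step 10: prey: 38+15-13=40; pred: 12+4-4=12
Step 11: prey: 40+16-14=42; pred: 12+4-4=12
Step 12: prey: 42+16-15=43; pred: 12+5-4=13
Step 13: prey: 43+17-16=44; pred: 13+5-5=13
Step 14: prey: 44+17-17=44; pred: 13+5-5=13
Steps 15-15: state stable at prey=44, pred=13 (no change)
No extinction within 15 steps

Answer: 16 both-alive 44 13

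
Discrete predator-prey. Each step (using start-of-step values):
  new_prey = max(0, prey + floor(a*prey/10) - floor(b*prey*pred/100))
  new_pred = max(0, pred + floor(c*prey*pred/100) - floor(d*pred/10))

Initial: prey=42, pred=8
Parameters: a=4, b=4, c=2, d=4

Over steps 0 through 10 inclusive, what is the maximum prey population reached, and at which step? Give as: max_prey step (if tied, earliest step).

Answer: 45 1

Derivation:
Step 1: prey: 42+16-13=45; pred: 8+6-3=11
Step 2: prey: 45+18-19=44; pred: 11+9-4=16
Step 3: prey: 44+17-28=33; pred: 16+14-6=24
Step 4: prey: 33+13-31=15; pred: 24+15-9=30
Step 5: prey: 15+6-18=3; pred: 30+9-12=27
Step 6: prey: 3+1-3=1; pred: 27+1-10=18
Step 7: prey: 1+0-0=1; pred: 18+0-7=11
Step 8: prey: 1+0-0=1; pred: 11+0-4=7
Step 9: prey: 1+0-0=1; pred: 7+0-2=5
Step 10: prey: 1+0-0=1; pred: 5+0-2=3
Max prey = 45 at step 1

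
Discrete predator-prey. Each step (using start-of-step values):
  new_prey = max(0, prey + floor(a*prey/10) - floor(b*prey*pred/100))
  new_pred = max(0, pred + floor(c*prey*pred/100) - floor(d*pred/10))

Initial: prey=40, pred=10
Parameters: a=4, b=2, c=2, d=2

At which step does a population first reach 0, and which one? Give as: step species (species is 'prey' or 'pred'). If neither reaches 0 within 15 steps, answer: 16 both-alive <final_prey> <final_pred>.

Answer: 5 prey

Derivation:
Step 1: prey: 40+16-8=48; pred: 10+8-2=16
Step 2: prey: 48+19-15=52; pred: 16+15-3=28
Step 3: prey: 52+20-29=43; pred: 28+29-5=52
Step 4: prey: 43+17-44=16; pred: 52+44-10=86
Step 5: prey: 16+6-27=0; pred: 86+27-17=96
First extinction: prey at step 5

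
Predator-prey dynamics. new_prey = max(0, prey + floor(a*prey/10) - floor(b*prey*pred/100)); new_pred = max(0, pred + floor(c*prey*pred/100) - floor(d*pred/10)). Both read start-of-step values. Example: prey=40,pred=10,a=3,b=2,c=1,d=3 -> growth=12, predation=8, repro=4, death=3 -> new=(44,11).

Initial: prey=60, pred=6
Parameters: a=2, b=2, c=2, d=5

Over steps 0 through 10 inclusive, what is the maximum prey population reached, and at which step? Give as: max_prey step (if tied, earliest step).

Step 1: prey: 60+12-7=65; pred: 6+7-3=10
Step 2: prey: 65+13-13=65; pred: 10+13-5=18
Step 3: prey: 65+13-23=55; pred: 18+23-9=32
Step 4: prey: 55+11-35=31; pred: 32+35-16=51
Step 5: prey: 31+6-31=6; pred: 51+31-25=57
Step 6: prey: 6+1-6=1; pred: 57+6-28=35
Step 7: prey: 1+0-0=1; pred: 35+0-17=18
Step 8: prey: 1+0-0=1; pred: 18+0-9=9
Step 9: prey: 1+0-0=1; pred: 9+0-4=5
Step 10: prey: 1+0-0=1; pred: 5+0-2=3
Max prey = 65 at step 1

Answer: 65 1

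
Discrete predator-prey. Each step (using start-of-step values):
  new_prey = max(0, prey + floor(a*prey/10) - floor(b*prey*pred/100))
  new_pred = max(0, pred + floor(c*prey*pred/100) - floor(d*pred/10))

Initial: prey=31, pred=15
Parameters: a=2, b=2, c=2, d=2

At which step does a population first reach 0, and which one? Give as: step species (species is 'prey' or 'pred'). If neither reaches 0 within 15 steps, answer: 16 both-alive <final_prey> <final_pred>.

Answer: 16 both-alive 1 6

Derivation:
Step 1: prey: 31+6-9=28; pred: 15+9-3=21
Step 2: prey: 28+5-11=22; pred: 21+11-4=28
Step 3: prey: 22+4-12=14; pred: 28+12-5=35
Step 4: prey: 14+2-9=7; pred: 35+9-7=37
Step 5: prey: 7+1-5=3; pred: 37+5-7=35
Step 6: prey: 3+0-2=1; pred: 35+2-7=30
Step 7: prey: 1+0-0=1; pred: 30+0-6=24
Step 8: prey: 1+0-0=1; pred: 24+0-4=20
Step 9: prey: 1+0-0=1; pred: 20+0-4=16
Step 10: prey: 1+0-0=1; pred: 16+0-3=13
Step 11: prey: 1+0-0=1; pred: 13+0-2=11
Step 12: prey: 1+0-0=1; pred: 11+0-2=9
Step 13: prey: 1+0-0=1; pred: 9+0-1=8
Step 14: prey: 1+0-0=1; pred: 8+0-1=7
Step 15: prey: 1+0-0=1; pred: 7+0-1=6
No extinction within 15 steps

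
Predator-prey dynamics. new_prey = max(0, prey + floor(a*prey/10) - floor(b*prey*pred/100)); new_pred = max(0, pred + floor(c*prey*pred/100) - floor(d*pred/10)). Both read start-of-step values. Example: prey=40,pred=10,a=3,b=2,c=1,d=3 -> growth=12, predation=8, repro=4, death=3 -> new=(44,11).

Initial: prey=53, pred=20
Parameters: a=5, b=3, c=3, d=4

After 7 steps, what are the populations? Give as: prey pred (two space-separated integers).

Answer: 0 11

Derivation:
Step 1: prey: 53+26-31=48; pred: 20+31-8=43
Step 2: prey: 48+24-61=11; pred: 43+61-17=87
Step 3: prey: 11+5-28=0; pred: 87+28-34=81
Step 4: prey: 0+0-0=0; pred: 81+0-32=49
Step 5: prey: 0+0-0=0; pred: 49+0-19=30
Step 6: prey: 0+0-0=0; pred: 30+0-12=18
Step 7: prey: 0+0-0=0; pred: 18+0-7=11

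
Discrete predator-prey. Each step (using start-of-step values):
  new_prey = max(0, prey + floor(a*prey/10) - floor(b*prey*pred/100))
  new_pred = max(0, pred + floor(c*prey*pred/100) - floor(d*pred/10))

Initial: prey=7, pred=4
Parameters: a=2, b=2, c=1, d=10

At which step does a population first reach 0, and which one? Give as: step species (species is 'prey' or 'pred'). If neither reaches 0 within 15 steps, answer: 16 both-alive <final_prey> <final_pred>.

Step 1: prey: 7+1-0=8; pred: 4+0-4=0
First extinction: pred at step 1

Answer: 1 pred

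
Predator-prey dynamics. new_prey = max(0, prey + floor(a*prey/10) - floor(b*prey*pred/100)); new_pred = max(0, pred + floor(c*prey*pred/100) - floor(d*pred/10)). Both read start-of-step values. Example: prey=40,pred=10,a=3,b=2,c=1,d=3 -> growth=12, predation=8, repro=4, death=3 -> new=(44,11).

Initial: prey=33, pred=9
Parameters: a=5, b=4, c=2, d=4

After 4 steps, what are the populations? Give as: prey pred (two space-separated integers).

Step 1: prey: 33+16-11=38; pred: 9+5-3=11
Step 2: prey: 38+19-16=41; pred: 11+8-4=15
Step 3: prey: 41+20-24=37; pred: 15+12-6=21
Step 4: prey: 37+18-31=24; pred: 21+15-8=28

Answer: 24 28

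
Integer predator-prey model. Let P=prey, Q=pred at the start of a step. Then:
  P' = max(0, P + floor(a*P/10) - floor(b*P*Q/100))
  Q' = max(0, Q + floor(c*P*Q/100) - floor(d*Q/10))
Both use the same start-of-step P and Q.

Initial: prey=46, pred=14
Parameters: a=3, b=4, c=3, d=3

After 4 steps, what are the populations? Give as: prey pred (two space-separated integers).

Answer: 0 30

Derivation:
Step 1: prey: 46+13-25=34; pred: 14+19-4=29
Step 2: prey: 34+10-39=5; pred: 29+29-8=50
Step 3: prey: 5+1-10=0; pred: 50+7-15=42
Step 4: prey: 0+0-0=0; pred: 42+0-12=30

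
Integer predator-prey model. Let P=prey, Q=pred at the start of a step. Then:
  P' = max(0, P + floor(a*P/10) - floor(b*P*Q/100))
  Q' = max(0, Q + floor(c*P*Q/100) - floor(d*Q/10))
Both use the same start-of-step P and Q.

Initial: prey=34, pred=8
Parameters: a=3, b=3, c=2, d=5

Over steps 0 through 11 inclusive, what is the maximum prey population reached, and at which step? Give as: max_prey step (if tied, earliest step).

Answer: 37 2

Derivation:
Step 1: prey: 34+10-8=36; pred: 8+5-4=9
Step 2: prey: 36+10-9=37; pred: 9+6-4=11
Step 3: prey: 37+11-12=36; pred: 11+8-5=14
Step 4: prey: 36+10-15=31; pred: 14+10-7=17
Step 5: prey: 31+9-15=25; pred: 17+10-8=19
Step 6: prey: 25+7-14=18; pred: 19+9-9=19
Step 7: prey: 18+5-10=13; pred: 19+6-9=16
Step 8: prey: 13+3-6=10; pred: 16+4-8=12
Step 9: prey: 10+3-3=10; pred: 12+2-6=8
Step 10: prey: 10+3-2=11; pred: 8+1-4=5
Step 11: prey: 11+3-1=13; pred: 5+1-2=4
Max prey = 37 at step 2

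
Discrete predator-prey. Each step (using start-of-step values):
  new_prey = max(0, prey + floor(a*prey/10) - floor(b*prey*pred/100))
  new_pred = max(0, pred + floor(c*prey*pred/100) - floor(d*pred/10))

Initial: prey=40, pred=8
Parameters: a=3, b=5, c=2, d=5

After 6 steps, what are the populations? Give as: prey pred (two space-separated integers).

Step 1: prey: 40+12-16=36; pred: 8+6-4=10
Step 2: prey: 36+10-18=28; pred: 10+7-5=12
Step 3: prey: 28+8-16=20; pred: 12+6-6=12
Step 4: prey: 20+6-12=14; pred: 12+4-6=10
Step 5: prey: 14+4-7=11; pred: 10+2-5=7
Step 6: prey: 11+3-3=11; pred: 7+1-3=5

Answer: 11 5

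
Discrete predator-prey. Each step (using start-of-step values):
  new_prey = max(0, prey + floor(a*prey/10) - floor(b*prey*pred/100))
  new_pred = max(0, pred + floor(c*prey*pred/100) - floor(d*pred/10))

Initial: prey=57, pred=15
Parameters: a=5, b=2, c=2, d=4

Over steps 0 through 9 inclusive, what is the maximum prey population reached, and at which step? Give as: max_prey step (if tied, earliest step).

Step 1: prey: 57+28-17=68; pred: 15+17-6=26
Step 2: prey: 68+34-35=67; pred: 26+35-10=51
Step 3: prey: 67+33-68=32; pred: 51+68-20=99
Step 4: prey: 32+16-63=0; pred: 99+63-39=123
Step 5: prey: 0+0-0=0; pred: 123+0-49=74
Step 6: prey: 0+0-0=0; pred: 74+0-29=45
Step 7: prey: 0+0-0=0; pred: 45+0-18=27
Step 8: prey: 0+0-0=0; pred: 27+0-10=17
Step 9: prey: 0+0-0=0; pred: 17+0-6=11
Max prey = 68 at step 1

Answer: 68 1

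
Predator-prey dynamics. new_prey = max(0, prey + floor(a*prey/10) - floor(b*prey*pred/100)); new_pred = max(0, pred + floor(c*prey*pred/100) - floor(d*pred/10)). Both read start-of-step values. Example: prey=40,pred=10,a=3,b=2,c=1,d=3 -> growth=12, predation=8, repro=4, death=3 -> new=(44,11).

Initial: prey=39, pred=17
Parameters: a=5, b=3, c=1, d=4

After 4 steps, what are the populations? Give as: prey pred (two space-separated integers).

Answer: 39 17

Derivation:
Step 1: prey: 39+19-19=39; pred: 17+6-6=17
Step 2: prey: 39+19-19=39; pred: 17+6-6=17
Step 3: prey: 39+19-19=39; pred: 17+6-6=17
Step 4: prey: 39+19-19=39; pred: 17+6-6=17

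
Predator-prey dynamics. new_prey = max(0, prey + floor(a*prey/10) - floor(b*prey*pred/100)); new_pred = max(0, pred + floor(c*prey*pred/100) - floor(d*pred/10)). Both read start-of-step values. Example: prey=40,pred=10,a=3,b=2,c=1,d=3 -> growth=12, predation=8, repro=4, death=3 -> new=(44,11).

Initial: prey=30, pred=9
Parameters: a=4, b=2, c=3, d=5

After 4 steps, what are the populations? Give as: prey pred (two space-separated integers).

Answer: 27 64

Derivation:
Step 1: prey: 30+12-5=37; pred: 9+8-4=13
Step 2: prey: 37+14-9=42; pred: 13+14-6=21
Step 3: prey: 42+16-17=41; pred: 21+26-10=37
Step 4: prey: 41+16-30=27; pred: 37+45-18=64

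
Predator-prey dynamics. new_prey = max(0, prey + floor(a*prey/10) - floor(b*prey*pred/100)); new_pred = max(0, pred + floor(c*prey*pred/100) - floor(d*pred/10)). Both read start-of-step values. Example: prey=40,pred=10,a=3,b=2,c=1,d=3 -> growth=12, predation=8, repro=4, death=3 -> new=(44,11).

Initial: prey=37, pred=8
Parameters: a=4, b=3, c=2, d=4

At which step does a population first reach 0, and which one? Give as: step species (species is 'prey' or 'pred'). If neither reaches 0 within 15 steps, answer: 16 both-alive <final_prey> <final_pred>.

Step 1: prey: 37+14-8=43; pred: 8+5-3=10
Step 2: prey: 43+17-12=48; pred: 10+8-4=14
Step 3: prey: 48+19-20=47; pred: 14+13-5=22
Step 4: prey: 47+18-31=34; pred: 22+20-8=34
Step 5: prey: 34+13-34=13; pred: 34+23-13=44
Step 6: prey: 13+5-17=1; pred: 44+11-17=38
Step 7: prey: 1+0-1=0; pred: 38+0-15=23
First extinction: prey at step 7

Answer: 7 prey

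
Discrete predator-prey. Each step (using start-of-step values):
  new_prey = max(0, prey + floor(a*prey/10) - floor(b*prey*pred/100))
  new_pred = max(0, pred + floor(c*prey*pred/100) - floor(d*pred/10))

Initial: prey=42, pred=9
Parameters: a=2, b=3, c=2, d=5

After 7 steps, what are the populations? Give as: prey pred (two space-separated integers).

Answer: 8 6

Derivation:
Step 1: prey: 42+8-11=39; pred: 9+7-4=12
Step 2: prey: 39+7-14=32; pred: 12+9-6=15
Step 3: prey: 32+6-14=24; pred: 15+9-7=17
Step 4: prey: 24+4-12=16; pred: 17+8-8=17
Step 5: prey: 16+3-8=11; pred: 17+5-8=14
Step 6: prey: 11+2-4=9; pred: 14+3-7=10
Step 7: prey: 9+1-2=8; pred: 10+1-5=6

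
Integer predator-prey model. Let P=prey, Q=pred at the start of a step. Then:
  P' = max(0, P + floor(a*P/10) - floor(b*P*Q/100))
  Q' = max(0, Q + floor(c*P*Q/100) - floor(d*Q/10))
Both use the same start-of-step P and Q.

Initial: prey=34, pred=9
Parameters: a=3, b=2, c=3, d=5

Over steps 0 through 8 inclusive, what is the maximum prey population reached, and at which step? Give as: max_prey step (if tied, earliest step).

Step 1: prey: 34+10-6=38; pred: 9+9-4=14
Step 2: prey: 38+11-10=39; pred: 14+15-7=22
Step 3: prey: 39+11-17=33; pred: 22+25-11=36
Step 4: prey: 33+9-23=19; pred: 36+35-18=53
Step 5: prey: 19+5-20=4; pred: 53+30-26=57
Step 6: prey: 4+1-4=1; pred: 57+6-28=35
Step 7: prey: 1+0-0=1; pred: 35+1-17=19
Step 8: prey: 1+0-0=1; pred: 19+0-9=10
Max prey = 39 at step 2

Answer: 39 2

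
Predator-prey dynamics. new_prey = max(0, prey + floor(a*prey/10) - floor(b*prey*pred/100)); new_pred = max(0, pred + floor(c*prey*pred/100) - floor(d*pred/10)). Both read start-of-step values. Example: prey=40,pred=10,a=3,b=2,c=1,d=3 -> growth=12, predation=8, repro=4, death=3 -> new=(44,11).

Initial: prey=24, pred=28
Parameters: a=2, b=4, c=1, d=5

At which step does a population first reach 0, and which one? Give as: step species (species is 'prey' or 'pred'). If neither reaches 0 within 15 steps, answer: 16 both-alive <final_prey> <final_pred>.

Answer: 16 both-alive 1 1

Derivation:
Step 1: prey: 24+4-26=2; pred: 28+6-14=20
Step 2: prey: 2+0-1=1; pred: 20+0-10=10
Step 3: prey: 1+0-0=1; pred: 10+0-5=5
Step 4: prey: 1+0-0=1; pred: 5+0-2=3
Step 5: prey: 1+0-0=1; pred: 3+0-1=2
Step 6: prey: 1+0-0=1; pred: 2+0-1=1
Step 7: prey: 1+0-0=1; pred: 1+0-0=1
Steps 8-15: state stable at prey=1, pred=1 (no change)
No extinction within 15 steps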